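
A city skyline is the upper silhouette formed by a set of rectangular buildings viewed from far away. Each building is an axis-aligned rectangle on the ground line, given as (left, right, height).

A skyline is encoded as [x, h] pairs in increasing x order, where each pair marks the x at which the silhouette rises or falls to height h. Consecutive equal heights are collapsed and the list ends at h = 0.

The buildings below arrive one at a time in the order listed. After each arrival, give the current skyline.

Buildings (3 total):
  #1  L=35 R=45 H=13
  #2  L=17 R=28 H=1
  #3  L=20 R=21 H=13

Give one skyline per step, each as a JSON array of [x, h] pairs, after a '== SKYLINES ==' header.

== SKYLINES ==
[[35,13],[45,0]]
[[17,1],[28,0],[35,13],[45,0]]
[[17,1],[20,13],[21,1],[28,0],[35,13],[45,0]]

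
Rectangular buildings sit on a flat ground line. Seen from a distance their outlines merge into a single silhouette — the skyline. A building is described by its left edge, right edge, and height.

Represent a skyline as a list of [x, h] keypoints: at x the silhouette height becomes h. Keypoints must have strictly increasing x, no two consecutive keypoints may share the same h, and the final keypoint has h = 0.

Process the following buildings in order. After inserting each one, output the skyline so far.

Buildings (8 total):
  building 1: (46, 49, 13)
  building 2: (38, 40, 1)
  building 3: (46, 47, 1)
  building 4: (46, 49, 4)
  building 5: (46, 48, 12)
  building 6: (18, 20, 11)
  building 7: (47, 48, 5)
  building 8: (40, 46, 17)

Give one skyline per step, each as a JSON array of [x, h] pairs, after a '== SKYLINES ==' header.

== SKYLINES ==
[[46,13],[49,0]]
[[38,1],[40,0],[46,13],[49,0]]
[[38,1],[40,0],[46,13],[49,0]]
[[38,1],[40,0],[46,13],[49,0]]
[[38,1],[40,0],[46,13],[49,0]]
[[18,11],[20,0],[38,1],[40,0],[46,13],[49,0]]
[[18,11],[20,0],[38,1],[40,0],[46,13],[49,0]]
[[18,11],[20,0],[38,1],[40,17],[46,13],[49,0]]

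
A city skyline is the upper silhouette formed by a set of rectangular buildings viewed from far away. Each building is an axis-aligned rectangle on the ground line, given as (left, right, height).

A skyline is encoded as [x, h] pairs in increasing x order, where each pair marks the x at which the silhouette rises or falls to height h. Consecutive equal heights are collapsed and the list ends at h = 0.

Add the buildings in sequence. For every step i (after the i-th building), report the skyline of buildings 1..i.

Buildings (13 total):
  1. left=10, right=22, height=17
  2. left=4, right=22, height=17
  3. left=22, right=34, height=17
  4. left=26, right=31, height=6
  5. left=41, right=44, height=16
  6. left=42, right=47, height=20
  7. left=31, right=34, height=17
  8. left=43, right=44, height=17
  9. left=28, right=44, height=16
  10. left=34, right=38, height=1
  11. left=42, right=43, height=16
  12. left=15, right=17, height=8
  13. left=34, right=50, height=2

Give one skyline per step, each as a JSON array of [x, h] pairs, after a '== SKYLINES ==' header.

== SKYLINES ==
[[10,17],[22,0]]
[[4,17],[22,0]]
[[4,17],[34,0]]
[[4,17],[34,0]]
[[4,17],[34,0],[41,16],[44,0]]
[[4,17],[34,0],[41,16],[42,20],[47,0]]
[[4,17],[34,0],[41,16],[42,20],[47,0]]
[[4,17],[34,0],[41,16],[42,20],[47,0]]
[[4,17],[34,16],[42,20],[47,0]]
[[4,17],[34,16],[42,20],[47,0]]
[[4,17],[34,16],[42,20],[47,0]]
[[4,17],[34,16],[42,20],[47,0]]
[[4,17],[34,16],[42,20],[47,2],[50,0]]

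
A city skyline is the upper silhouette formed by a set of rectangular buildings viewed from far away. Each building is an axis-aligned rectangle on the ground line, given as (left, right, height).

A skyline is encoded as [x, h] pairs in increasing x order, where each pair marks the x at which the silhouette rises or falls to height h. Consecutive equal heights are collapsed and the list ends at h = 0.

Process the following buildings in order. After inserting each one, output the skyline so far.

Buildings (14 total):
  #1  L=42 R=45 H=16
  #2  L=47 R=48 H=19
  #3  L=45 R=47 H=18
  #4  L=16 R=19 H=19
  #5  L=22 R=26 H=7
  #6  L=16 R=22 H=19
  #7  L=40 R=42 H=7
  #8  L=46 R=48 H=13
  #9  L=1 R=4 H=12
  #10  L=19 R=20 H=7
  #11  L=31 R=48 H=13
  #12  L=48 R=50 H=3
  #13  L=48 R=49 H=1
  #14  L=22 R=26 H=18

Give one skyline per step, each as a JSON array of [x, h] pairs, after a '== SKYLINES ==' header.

== SKYLINES ==
[[42,16],[45,0]]
[[42,16],[45,0],[47,19],[48,0]]
[[42,16],[45,18],[47,19],[48,0]]
[[16,19],[19,0],[42,16],[45,18],[47,19],[48,0]]
[[16,19],[19,0],[22,7],[26,0],[42,16],[45,18],[47,19],[48,0]]
[[16,19],[22,7],[26,0],[42,16],[45,18],[47,19],[48,0]]
[[16,19],[22,7],[26,0],[40,7],[42,16],[45,18],[47,19],[48,0]]
[[16,19],[22,7],[26,0],[40,7],[42,16],[45,18],[47,19],[48,0]]
[[1,12],[4,0],[16,19],[22,7],[26,0],[40,7],[42,16],[45,18],[47,19],[48,0]]
[[1,12],[4,0],[16,19],[22,7],[26,0],[40,7],[42,16],[45,18],[47,19],[48,0]]
[[1,12],[4,0],[16,19],[22,7],[26,0],[31,13],[42,16],[45,18],[47,19],[48,0]]
[[1,12],[4,0],[16,19],[22,7],[26,0],[31,13],[42,16],[45,18],[47,19],[48,3],[50,0]]
[[1,12],[4,0],[16,19],[22,7],[26,0],[31,13],[42,16],[45,18],[47,19],[48,3],[50,0]]
[[1,12],[4,0],[16,19],[22,18],[26,0],[31,13],[42,16],[45,18],[47,19],[48,3],[50,0]]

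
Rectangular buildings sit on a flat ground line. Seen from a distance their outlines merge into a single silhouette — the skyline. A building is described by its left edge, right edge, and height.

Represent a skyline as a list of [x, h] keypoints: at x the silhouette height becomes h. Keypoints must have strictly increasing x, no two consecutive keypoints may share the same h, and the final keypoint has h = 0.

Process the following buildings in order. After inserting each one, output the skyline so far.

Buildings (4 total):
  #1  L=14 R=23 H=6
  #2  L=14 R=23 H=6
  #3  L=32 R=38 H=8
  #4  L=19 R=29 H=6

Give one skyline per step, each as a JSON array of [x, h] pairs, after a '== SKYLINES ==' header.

== SKYLINES ==
[[14,6],[23,0]]
[[14,6],[23,0]]
[[14,6],[23,0],[32,8],[38,0]]
[[14,6],[29,0],[32,8],[38,0]]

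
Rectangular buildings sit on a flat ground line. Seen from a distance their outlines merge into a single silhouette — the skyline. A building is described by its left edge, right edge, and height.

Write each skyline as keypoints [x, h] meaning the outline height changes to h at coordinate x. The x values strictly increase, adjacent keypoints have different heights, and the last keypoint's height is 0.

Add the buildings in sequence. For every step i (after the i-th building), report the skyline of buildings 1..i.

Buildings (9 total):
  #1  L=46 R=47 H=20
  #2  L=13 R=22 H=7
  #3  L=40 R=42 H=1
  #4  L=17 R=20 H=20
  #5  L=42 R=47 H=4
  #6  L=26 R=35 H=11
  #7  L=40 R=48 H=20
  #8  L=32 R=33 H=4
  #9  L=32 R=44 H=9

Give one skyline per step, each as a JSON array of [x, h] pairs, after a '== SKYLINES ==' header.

== SKYLINES ==
[[46,20],[47,0]]
[[13,7],[22,0],[46,20],[47,0]]
[[13,7],[22,0],[40,1],[42,0],[46,20],[47,0]]
[[13,7],[17,20],[20,7],[22,0],[40,1],[42,0],[46,20],[47,0]]
[[13,7],[17,20],[20,7],[22,0],[40,1],[42,4],[46,20],[47,0]]
[[13,7],[17,20],[20,7],[22,0],[26,11],[35,0],[40,1],[42,4],[46,20],[47,0]]
[[13,7],[17,20],[20,7],[22,0],[26,11],[35,0],[40,20],[48,0]]
[[13,7],[17,20],[20,7],[22,0],[26,11],[35,0],[40,20],[48,0]]
[[13,7],[17,20],[20,7],[22,0],[26,11],[35,9],[40,20],[48,0]]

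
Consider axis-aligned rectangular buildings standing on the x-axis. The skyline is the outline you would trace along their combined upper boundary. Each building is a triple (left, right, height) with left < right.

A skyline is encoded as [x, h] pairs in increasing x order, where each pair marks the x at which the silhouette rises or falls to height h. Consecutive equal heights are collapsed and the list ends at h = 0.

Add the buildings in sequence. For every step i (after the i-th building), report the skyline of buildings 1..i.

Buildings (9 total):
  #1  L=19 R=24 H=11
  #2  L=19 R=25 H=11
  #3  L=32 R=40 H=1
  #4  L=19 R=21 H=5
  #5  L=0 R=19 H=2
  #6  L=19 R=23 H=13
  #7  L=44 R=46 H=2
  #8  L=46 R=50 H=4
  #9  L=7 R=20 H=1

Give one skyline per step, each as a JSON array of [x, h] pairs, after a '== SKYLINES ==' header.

== SKYLINES ==
[[19,11],[24,0]]
[[19,11],[25,0]]
[[19,11],[25,0],[32,1],[40,0]]
[[19,11],[25,0],[32,1],[40,0]]
[[0,2],[19,11],[25,0],[32,1],[40,0]]
[[0,2],[19,13],[23,11],[25,0],[32,1],[40,0]]
[[0,2],[19,13],[23,11],[25,0],[32,1],[40,0],[44,2],[46,0]]
[[0,2],[19,13],[23,11],[25,0],[32,1],[40,0],[44,2],[46,4],[50,0]]
[[0,2],[19,13],[23,11],[25,0],[32,1],[40,0],[44,2],[46,4],[50,0]]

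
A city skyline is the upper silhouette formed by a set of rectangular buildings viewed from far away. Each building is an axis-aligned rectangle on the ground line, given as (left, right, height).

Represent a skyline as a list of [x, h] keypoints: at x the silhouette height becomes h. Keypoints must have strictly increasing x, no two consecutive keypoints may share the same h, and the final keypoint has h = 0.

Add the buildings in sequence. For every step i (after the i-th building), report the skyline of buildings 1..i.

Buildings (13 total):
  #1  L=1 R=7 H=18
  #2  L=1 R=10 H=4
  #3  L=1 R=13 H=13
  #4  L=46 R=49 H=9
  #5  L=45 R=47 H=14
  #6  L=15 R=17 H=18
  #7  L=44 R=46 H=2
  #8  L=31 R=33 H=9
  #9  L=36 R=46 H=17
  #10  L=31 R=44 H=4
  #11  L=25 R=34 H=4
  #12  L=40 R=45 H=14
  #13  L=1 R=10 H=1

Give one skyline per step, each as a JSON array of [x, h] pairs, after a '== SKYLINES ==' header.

== SKYLINES ==
[[1,18],[7,0]]
[[1,18],[7,4],[10,0]]
[[1,18],[7,13],[13,0]]
[[1,18],[7,13],[13,0],[46,9],[49,0]]
[[1,18],[7,13],[13,0],[45,14],[47,9],[49,0]]
[[1,18],[7,13],[13,0],[15,18],[17,0],[45,14],[47,9],[49,0]]
[[1,18],[7,13],[13,0],[15,18],[17,0],[44,2],[45,14],[47,9],[49,0]]
[[1,18],[7,13],[13,0],[15,18],[17,0],[31,9],[33,0],[44,2],[45,14],[47,9],[49,0]]
[[1,18],[7,13],[13,0],[15,18],[17,0],[31,9],[33,0],[36,17],[46,14],[47,9],[49,0]]
[[1,18],[7,13],[13,0],[15,18],[17,0],[31,9],[33,4],[36,17],[46,14],[47,9],[49,0]]
[[1,18],[7,13],[13,0],[15,18],[17,0],[25,4],[31,9],[33,4],[36,17],[46,14],[47,9],[49,0]]
[[1,18],[7,13],[13,0],[15,18],[17,0],[25,4],[31,9],[33,4],[36,17],[46,14],[47,9],[49,0]]
[[1,18],[7,13],[13,0],[15,18],[17,0],[25,4],[31,9],[33,4],[36,17],[46,14],[47,9],[49,0]]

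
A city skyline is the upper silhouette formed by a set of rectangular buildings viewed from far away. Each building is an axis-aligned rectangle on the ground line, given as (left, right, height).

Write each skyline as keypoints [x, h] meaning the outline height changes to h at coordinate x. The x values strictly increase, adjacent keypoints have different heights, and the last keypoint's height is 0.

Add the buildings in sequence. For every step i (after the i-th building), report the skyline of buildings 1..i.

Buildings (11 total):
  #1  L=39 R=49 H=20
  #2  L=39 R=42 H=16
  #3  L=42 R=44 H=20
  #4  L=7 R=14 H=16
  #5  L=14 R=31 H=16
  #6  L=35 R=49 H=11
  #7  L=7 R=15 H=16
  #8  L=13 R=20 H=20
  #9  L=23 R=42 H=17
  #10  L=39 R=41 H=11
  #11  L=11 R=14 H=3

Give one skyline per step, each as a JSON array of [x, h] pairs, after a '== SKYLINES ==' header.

== SKYLINES ==
[[39,20],[49,0]]
[[39,20],[49,0]]
[[39,20],[49,0]]
[[7,16],[14,0],[39,20],[49,0]]
[[7,16],[31,0],[39,20],[49,0]]
[[7,16],[31,0],[35,11],[39,20],[49,0]]
[[7,16],[31,0],[35,11],[39,20],[49,0]]
[[7,16],[13,20],[20,16],[31,0],[35,11],[39,20],[49,0]]
[[7,16],[13,20],[20,16],[23,17],[39,20],[49,0]]
[[7,16],[13,20],[20,16],[23,17],[39,20],[49,0]]
[[7,16],[13,20],[20,16],[23,17],[39,20],[49,0]]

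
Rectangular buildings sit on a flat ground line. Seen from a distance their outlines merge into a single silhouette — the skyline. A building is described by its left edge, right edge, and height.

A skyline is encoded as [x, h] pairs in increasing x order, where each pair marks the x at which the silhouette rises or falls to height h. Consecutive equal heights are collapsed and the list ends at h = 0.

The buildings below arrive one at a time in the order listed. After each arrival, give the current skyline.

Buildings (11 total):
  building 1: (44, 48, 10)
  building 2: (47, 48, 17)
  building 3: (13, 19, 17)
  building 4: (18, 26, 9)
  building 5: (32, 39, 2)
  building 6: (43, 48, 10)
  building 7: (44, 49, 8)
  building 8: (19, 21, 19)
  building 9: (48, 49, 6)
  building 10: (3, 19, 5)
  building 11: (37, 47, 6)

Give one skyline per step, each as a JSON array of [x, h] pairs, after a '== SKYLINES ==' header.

== SKYLINES ==
[[44,10],[48,0]]
[[44,10],[47,17],[48,0]]
[[13,17],[19,0],[44,10],[47,17],[48,0]]
[[13,17],[19,9],[26,0],[44,10],[47,17],[48,0]]
[[13,17],[19,9],[26,0],[32,2],[39,0],[44,10],[47,17],[48,0]]
[[13,17],[19,9],[26,0],[32,2],[39,0],[43,10],[47,17],[48,0]]
[[13,17],[19,9],[26,0],[32,2],[39,0],[43,10],[47,17],[48,8],[49,0]]
[[13,17],[19,19],[21,9],[26,0],[32,2],[39,0],[43,10],[47,17],[48,8],[49,0]]
[[13,17],[19,19],[21,9],[26,0],[32,2],[39,0],[43,10],[47,17],[48,8],[49,0]]
[[3,5],[13,17],[19,19],[21,9],[26,0],[32,2],[39,0],[43,10],[47,17],[48,8],[49,0]]
[[3,5],[13,17],[19,19],[21,9],[26,0],[32,2],[37,6],[43,10],[47,17],[48,8],[49,0]]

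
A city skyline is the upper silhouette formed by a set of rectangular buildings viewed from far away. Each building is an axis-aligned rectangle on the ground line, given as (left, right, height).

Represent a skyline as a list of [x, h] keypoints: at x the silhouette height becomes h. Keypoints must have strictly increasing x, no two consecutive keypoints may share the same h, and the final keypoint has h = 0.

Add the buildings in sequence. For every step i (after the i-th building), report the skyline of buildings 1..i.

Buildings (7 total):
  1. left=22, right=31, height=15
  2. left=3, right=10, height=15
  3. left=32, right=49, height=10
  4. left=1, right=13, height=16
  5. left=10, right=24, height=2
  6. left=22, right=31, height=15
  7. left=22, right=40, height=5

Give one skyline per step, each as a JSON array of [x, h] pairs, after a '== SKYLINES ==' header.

== SKYLINES ==
[[22,15],[31,0]]
[[3,15],[10,0],[22,15],[31,0]]
[[3,15],[10,0],[22,15],[31,0],[32,10],[49,0]]
[[1,16],[13,0],[22,15],[31,0],[32,10],[49,0]]
[[1,16],[13,2],[22,15],[31,0],[32,10],[49,0]]
[[1,16],[13,2],[22,15],[31,0],[32,10],[49,0]]
[[1,16],[13,2],[22,15],[31,5],[32,10],[49,0]]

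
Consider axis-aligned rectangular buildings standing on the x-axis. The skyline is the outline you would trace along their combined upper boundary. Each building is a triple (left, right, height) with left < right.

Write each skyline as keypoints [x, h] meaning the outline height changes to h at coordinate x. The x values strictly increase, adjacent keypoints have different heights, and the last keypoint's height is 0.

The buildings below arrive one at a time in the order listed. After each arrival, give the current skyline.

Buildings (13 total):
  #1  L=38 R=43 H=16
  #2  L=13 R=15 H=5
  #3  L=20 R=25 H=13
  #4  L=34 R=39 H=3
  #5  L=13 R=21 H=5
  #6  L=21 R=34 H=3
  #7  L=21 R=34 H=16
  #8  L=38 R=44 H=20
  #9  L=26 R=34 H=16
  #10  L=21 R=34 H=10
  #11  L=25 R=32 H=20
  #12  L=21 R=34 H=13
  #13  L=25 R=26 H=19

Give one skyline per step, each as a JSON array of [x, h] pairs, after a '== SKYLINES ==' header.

== SKYLINES ==
[[38,16],[43,0]]
[[13,5],[15,0],[38,16],[43,0]]
[[13,5],[15,0],[20,13],[25,0],[38,16],[43,0]]
[[13,5],[15,0],[20,13],[25,0],[34,3],[38,16],[43,0]]
[[13,5],[20,13],[25,0],[34,3],[38,16],[43,0]]
[[13,5],[20,13],[25,3],[38,16],[43,0]]
[[13,5],[20,13],[21,16],[34,3],[38,16],[43,0]]
[[13,5],[20,13],[21,16],[34,3],[38,20],[44,0]]
[[13,5],[20,13],[21,16],[34,3],[38,20],[44,0]]
[[13,5],[20,13],[21,16],[34,3],[38,20],[44,0]]
[[13,5],[20,13],[21,16],[25,20],[32,16],[34,3],[38,20],[44,0]]
[[13,5],[20,13],[21,16],[25,20],[32,16],[34,3],[38,20],[44,0]]
[[13,5],[20,13],[21,16],[25,20],[32,16],[34,3],[38,20],[44,0]]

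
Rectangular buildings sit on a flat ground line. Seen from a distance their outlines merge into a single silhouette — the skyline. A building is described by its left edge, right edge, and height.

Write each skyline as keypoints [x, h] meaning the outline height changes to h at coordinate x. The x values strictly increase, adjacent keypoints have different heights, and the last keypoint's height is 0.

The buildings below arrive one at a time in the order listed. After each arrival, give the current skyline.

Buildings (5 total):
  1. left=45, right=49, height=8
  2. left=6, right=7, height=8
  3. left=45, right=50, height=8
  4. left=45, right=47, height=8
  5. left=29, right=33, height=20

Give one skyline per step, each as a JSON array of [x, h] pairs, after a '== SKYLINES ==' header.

== SKYLINES ==
[[45,8],[49,0]]
[[6,8],[7,0],[45,8],[49,0]]
[[6,8],[7,0],[45,8],[50,0]]
[[6,8],[7,0],[45,8],[50,0]]
[[6,8],[7,0],[29,20],[33,0],[45,8],[50,0]]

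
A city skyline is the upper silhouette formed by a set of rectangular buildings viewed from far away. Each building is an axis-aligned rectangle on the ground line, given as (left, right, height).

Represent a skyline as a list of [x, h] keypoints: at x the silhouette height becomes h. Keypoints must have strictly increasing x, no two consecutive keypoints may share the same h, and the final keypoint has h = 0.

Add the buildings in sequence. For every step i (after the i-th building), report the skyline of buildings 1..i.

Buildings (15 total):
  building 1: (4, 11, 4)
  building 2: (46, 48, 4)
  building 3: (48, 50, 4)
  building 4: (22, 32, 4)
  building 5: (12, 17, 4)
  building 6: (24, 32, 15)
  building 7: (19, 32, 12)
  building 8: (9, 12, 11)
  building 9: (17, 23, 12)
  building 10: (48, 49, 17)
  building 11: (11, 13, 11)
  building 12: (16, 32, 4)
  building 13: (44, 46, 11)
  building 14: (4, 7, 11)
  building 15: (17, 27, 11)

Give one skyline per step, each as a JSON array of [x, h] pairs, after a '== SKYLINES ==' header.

== SKYLINES ==
[[4,4],[11,0]]
[[4,4],[11,0],[46,4],[48,0]]
[[4,4],[11,0],[46,4],[50,0]]
[[4,4],[11,0],[22,4],[32,0],[46,4],[50,0]]
[[4,4],[11,0],[12,4],[17,0],[22,4],[32,0],[46,4],[50,0]]
[[4,4],[11,0],[12,4],[17,0],[22,4],[24,15],[32,0],[46,4],[50,0]]
[[4,4],[11,0],[12,4],[17,0],[19,12],[24,15],[32,0],[46,4],[50,0]]
[[4,4],[9,11],[12,4],[17,0],[19,12],[24,15],[32,0],[46,4],[50,0]]
[[4,4],[9,11],[12,4],[17,12],[24,15],[32,0],[46,4],[50,0]]
[[4,4],[9,11],[12,4],[17,12],[24,15],[32,0],[46,4],[48,17],[49,4],[50,0]]
[[4,4],[9,11],[13,4],[17,12],[24,15],[32,0],[46,4],[48,17],[49,4],[50,0]]
[[4,4],[9,11],[13,4],[17,12],[24,15],[32,0],[46,4],[48,17],[49,4],[50,0]]
[[4,4],[9,11],[13,4],[17,12],[24,15],[32,0],[44,11],[46,4],[48,17],[49,4],[50,0]]
[[4,11],[7,4],[9,11],[13,4],[17,12],[24,15],[32,0],[44,11],[46,4],[48,17],[49,4],[50,0]]
[[4,11],[7,4],[9,11],[13,4],[17,12],[24,15],[32,0],[44,11],[46,4],[48,17],[49,4],[50,0]]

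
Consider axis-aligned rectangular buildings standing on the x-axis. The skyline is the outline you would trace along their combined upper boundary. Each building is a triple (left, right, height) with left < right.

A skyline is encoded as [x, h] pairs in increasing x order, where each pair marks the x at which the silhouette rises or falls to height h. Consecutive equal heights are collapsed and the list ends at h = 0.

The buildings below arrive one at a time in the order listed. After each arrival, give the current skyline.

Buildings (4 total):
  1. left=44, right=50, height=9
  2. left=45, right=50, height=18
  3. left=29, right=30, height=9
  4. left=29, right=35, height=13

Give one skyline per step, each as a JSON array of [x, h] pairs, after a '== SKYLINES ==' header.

== SKYLINES ==
[[44,9],[50,0]]
[[44,9],[45,18],[50,0]]
[[29,9],[30,0],[44,9],[45,18],[50,0]]
[[29,13],[35,0],[44,9],[45,18],[50,0]]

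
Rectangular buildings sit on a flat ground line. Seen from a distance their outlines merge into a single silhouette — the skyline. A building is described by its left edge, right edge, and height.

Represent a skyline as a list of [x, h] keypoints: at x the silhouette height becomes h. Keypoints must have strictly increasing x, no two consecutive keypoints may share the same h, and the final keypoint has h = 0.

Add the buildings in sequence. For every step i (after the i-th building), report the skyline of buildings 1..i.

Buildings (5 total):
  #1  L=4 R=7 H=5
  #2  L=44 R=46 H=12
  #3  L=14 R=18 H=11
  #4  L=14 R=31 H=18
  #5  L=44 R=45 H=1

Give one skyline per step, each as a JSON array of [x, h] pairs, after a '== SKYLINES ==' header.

== SKYLINES ==
[[4,5],[7,0]]
[[4,5],[7,0],[44,12],[46,0]]
[[4,5],[7,0],[14,11],[18,0],[44,12],[46,0]]
[[4,5],[7,0],[14,18],[31,0],[44,12],[46,0]]
[[4,5],[7,0],[14,18],[31,0],[44,12],[46,0]]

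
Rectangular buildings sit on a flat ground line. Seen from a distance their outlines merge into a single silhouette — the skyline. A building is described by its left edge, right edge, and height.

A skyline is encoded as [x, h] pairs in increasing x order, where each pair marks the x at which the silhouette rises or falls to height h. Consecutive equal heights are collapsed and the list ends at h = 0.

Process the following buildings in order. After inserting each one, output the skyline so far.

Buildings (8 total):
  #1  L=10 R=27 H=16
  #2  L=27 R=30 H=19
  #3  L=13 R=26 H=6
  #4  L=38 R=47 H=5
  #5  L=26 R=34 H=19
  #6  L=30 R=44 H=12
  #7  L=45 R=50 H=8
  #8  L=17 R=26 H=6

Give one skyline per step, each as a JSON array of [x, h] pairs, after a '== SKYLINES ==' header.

== SKYLINES ==
[[10,16],[27,0]]
[[10,16],[27,19],[30,0]]
[[10,16],[27,19],[30,0]]
[[10,16],[27,19],[30,0],[38,5],[47,0]]
[[10,16],[26,19],[34,0],[38,5],[47,0]]
[[10,16],[26,19],[34,12],[44,5],[47,0]]
[[10,16],[26,19],[34,12],[44,5],[45,8],[50,0]]
[[10,16],[26,19],[34,12],[44,5],[45,8],[50,0]]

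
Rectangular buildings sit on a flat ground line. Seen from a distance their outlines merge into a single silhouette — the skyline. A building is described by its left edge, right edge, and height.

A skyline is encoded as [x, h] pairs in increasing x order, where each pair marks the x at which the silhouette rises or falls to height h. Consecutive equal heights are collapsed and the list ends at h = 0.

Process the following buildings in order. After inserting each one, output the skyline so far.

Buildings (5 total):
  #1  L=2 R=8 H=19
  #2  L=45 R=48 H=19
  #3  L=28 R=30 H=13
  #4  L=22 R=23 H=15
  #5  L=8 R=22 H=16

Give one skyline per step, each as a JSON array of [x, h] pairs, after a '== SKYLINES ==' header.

== SKYLINES ==
[[2,19],[8,0]]
[[2,19],[8,0],[45,19],[48,0]]
[[2,19],[8,0],[28,13],[30,0],[45,19],[48,0]]
[[2,19],[8,0],[22,15],[23,0],[28,13],[30,0],[45,19],[48,0]]
[[2,19],[8,16],[22,15],[23,0],[28,13],[30,0],[45,19],[48,0]]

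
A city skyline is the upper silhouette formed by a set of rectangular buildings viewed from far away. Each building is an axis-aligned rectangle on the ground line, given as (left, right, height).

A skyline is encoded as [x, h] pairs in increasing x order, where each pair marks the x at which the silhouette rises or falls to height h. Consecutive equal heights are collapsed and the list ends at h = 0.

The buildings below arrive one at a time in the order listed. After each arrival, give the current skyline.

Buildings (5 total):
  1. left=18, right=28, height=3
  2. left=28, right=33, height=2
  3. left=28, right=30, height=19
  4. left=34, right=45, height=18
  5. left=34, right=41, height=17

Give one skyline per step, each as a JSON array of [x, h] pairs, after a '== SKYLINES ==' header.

== SKYLINES ==
[[18,3],[28,0]]
[[18,3],[28,2],[33,0]]
[[18,3],[28,19],[30,2],[33,0]]
[[18,3],[28,19],[30,2],[33,0],[34,18],[45,0]]
[[18,3],[28,19],[30,2],[33,0],[34,18],[45,0]]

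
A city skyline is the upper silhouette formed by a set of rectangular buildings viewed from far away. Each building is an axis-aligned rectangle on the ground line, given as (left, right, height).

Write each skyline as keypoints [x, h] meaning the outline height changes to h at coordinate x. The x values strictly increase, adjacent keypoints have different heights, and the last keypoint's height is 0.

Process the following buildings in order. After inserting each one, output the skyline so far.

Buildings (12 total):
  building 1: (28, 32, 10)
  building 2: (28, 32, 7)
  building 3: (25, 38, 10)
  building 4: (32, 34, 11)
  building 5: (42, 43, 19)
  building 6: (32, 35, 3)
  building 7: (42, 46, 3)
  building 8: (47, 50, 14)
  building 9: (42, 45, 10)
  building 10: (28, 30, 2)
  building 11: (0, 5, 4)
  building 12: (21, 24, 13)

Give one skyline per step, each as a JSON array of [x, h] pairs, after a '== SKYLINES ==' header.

== SKYLINES ==
[[28,10],[32,0]]
[[28,10],[32,0]]
[[25,10],[38,0]]
[[25,10],[32,11],[34,10],[38,0]]
[[25,10],[32,11],[34,10],[38,0],[42,19],[43,0]]
[[25,10],[32,11],[34,10],[38,0],[42,19],[43,0]]
[[25,10],[32,11],[34,10],[38,0],[42,19],[43,3],[46,0]]
[[25,10],[32,11],[34,10],[38,0],[42,19],[43,3],[46,0],[47,14],[50,0]]
[[25,10],[32,11],[34,10],[38,0],[42,19],[43,10],[45,3],[46,0],[47,14],[50,0]]
[[25,10],[32,11],[34,10],[38,0],[42,19],[43,10],[45,3],[46,0],[47,14],[50,0]]
[[0,4],[5,0],[25,10],[32,11],[34,10],[38,0],[42,19],[43,10],[45,3],[46,0],[47,14],[50,0]]
[[0,4],[5,0],[21,13],[24,0],[25,10],[32,11],[34,10],[38,0],[42,19],[43,10],[45,3],[46,0],[47,14],[50,0]]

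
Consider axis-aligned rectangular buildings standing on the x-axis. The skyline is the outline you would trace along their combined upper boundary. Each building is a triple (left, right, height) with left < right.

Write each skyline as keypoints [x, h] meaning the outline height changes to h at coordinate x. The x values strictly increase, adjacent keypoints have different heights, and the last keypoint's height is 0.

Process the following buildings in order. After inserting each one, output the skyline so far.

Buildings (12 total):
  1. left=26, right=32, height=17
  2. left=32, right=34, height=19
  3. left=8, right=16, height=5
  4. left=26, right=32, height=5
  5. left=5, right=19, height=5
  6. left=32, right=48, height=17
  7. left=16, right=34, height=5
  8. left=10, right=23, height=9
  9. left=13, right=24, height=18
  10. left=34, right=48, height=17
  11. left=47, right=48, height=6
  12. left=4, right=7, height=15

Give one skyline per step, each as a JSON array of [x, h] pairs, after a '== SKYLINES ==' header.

== SKYLINES ==
[[26,17],[32,0]]
[[26,17],[32,19],[34,0]]
[[8,5],[16,0],[26,17],[32,19],[34,0]]
[[8,5],[16,0],[26,17],[32,19],[34,0]]
[[5,5],[19,0],[26,17],[32,19],[34,0]]
[[5,5],[19,0],[26,17],[32,19],[34,17],[48,0]]
[[5,5],[26,17],[32,19],[34,17],[48,0]]
[[5,5],[10,9],[23,5],[26,17],[32,19],[34,17],[48,0]]
[[5,5],[10,9],[13,18],[24,5],[26,17],[32,19],[34,17],[48,0]]
[[5,5],[10,9],[13,18],[24,5],[26,17],[32,19],[34,17],[48,0]]
[[5,5],[10,9],[13,18],[24,5],[26,17],[32,19],[34,17],[48,0]]
[[4,15],[7,5],[10,9],[13,18],[24,5],[26,17],[32,19],[34,17],[48,0]]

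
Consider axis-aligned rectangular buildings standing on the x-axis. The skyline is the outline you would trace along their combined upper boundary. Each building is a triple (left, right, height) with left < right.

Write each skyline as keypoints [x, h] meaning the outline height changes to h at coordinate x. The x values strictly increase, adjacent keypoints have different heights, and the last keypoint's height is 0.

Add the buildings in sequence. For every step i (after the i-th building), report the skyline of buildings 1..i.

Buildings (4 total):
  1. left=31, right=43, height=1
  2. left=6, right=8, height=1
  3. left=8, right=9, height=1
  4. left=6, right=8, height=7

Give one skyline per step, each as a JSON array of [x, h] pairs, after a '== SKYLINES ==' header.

== SKYLINES ==
[[31,1],[43,0]]
[[6,1],[8,0],[31,1],[43,0]]
[[6,1],[9,0],[31,1],[43,0]]
[[6,7],[8,1],[9,0],[31,1],[43,0]]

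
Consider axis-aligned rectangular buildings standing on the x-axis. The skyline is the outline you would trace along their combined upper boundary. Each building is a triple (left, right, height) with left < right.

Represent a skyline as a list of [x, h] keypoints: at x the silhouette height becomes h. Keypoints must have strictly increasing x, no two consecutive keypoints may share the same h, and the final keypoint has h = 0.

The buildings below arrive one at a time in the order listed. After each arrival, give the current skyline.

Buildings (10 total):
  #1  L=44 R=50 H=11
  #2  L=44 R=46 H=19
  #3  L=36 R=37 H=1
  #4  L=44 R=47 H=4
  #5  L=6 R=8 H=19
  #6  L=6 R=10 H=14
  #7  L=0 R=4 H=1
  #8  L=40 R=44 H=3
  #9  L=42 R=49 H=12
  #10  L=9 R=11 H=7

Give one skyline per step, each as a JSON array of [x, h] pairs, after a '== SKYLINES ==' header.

== SKYLINES ==
[[44,11],[50,0]]
[[44,19],[46,11],[50,0]]
[[36,1],[37,0],[44,19],[46,11],[50,0]]
[[36,1],[37,0],[44,19],[46,11],[50,0]]
[[6,19],[8,0],[36,1],[37,0],[44,19],[46,11],[50,0]]
[[6,19],[8,14],[10,0],[36,1],[37,0],[44,19],[46,11],[50,0]]
[[0,1],[4,0],[6,19],[8,14],[10,0],[36,1],[37,0],[44,19],[46,11],[50,0]]
[[0,1],[4,0],[6,19],[8,14],[10,0],[36,1],[37,0],[40,3],[44,19],[46,11],[50,0]]
[[0,1],[4,0],[6,19],[8,14],[10,0],[36,1],[37,0],[40,3],[42,12],[44,19],[46,12],[49,11],[50,0]]
[[0,1],[4,0],[6,19],[8,14],[10,7],[11,0],[36,1],[37,0],[40,3],[42,12],[44,19],[46,12],[49,11],[50,0]]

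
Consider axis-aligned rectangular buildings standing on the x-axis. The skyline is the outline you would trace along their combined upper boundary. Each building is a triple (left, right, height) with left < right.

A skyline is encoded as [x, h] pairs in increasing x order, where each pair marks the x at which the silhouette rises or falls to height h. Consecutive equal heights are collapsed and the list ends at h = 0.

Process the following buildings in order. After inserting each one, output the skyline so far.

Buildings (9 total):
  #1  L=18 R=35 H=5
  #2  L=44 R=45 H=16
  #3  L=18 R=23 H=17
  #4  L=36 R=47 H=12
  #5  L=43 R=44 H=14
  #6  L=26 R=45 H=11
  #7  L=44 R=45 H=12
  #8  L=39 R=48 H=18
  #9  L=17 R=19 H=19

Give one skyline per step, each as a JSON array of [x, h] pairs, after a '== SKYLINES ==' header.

== SKYLINES ==
[[18,5],[35,0]]
[[18,5],[35,0],[44,16],[45,0]]
[[18,17],[23,5],[35,0],[44,16],[45,0]]
[[18,17],[23,5],[35,0],[36,12],[44,16],[45,12],[47,0]]
[[18,17],[23,5],[35,0],[36,12],[43,14],[44,16],[45,12],[47,0]]
[[18,17],[23,5],[26,11],[36,12],[43,14],[44,16],[45,12],[47,0]]
[[18,17],[23,5],[26,11],[36,12],[43,14],[44,16],[45,12],[47,0]]
[[18,17],[23,5],[26,11],[36,12],[39,18],[48,0]]
[[17,19],[19,17],[23,5],[26,11],[36,12],[39,18],[48,0]]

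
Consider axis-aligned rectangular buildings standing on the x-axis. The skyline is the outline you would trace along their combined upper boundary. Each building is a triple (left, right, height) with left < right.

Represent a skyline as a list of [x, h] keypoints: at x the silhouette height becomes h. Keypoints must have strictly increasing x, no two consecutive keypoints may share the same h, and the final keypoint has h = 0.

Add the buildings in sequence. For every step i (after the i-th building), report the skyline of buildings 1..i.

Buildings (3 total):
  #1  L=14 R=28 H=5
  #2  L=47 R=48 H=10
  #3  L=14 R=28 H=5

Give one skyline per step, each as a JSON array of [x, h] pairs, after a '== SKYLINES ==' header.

== SKYLINES ==
[[14,5],[28,0]]
[[14,5],[28,0],[47,10],[48,0]]
[[14,5],[28,0],[47,10],[48,0]]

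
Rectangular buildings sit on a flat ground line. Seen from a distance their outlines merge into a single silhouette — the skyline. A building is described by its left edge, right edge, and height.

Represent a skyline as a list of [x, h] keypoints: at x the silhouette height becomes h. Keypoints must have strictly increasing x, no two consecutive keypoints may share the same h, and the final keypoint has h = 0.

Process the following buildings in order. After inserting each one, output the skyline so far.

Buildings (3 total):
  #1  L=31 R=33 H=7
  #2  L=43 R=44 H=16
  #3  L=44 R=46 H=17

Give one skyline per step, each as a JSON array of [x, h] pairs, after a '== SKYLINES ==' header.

== SKYLINES ==
[[31,7],[33,0]]
[[31,7],[33,0],[43,16],[44,0]]
[[31,7],[33,0],[43,16],[44,17],[46,0]]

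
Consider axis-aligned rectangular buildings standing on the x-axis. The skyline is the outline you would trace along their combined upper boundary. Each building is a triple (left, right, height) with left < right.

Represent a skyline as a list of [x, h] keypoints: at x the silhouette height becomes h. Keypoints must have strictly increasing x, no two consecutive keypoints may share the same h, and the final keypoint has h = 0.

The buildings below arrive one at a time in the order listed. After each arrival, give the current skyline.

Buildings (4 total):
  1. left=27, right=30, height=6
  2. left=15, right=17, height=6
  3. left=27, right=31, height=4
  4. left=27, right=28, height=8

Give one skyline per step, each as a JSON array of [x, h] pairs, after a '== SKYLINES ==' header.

== SKYLINES ==
[[27,6],[30,0]]
[[15,6],[17,0],[27,6],[30,0]]
[[15,6],[17,0],[27,6],[30,4],[31,0]]
[[15,6],[17,0],[27,8],[28,6],[30,4],[31,0]]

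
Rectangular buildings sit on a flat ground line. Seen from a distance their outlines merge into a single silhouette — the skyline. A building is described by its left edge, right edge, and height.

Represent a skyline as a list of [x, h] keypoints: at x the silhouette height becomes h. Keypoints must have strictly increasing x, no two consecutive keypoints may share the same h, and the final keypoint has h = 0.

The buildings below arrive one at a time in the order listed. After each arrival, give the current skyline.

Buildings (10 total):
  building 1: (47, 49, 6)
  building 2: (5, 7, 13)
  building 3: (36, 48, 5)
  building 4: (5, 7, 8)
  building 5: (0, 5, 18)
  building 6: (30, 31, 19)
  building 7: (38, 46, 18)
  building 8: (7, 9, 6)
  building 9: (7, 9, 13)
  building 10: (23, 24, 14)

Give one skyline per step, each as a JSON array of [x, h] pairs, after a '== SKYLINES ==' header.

== SKYLINES ==
[[47,6],[49,0]]
[[5,13],[7,0],[47,6],[49,0]]
[[5,13],[7,0],[36,5],[47,6],[49,0]]
[[5,13],[7,0],[36,5],[47,6],[49,0]]
[[0,18],[5,13],[7,0],[36,5],[47,6],[49,0]]
[[0,18],[5,13],[7,0],[30,19],[31,0],[36,5],[47,6],[49,0]]
[[0,18],[5,13],[7,0],[30,19],[31,0],[36,5],[38,18],[46,5],[47,6],[49,0]]
[[0,18],[5,13],[7,6],[9,0],[30,19],[31,0],[36,5],[38,18],[46,5],[47,6],[49,0]]
[[0,18],[5,13],[9,0],[30,19],[31,0],[36,5],[38,18],[46,5],[47,6],[49,0]]
[[0,18],[5,13],[9,0],[23,14],[24,0],[30,19],[31,0],[36,5],[38,18],[46,5],[47,6],[49,0]]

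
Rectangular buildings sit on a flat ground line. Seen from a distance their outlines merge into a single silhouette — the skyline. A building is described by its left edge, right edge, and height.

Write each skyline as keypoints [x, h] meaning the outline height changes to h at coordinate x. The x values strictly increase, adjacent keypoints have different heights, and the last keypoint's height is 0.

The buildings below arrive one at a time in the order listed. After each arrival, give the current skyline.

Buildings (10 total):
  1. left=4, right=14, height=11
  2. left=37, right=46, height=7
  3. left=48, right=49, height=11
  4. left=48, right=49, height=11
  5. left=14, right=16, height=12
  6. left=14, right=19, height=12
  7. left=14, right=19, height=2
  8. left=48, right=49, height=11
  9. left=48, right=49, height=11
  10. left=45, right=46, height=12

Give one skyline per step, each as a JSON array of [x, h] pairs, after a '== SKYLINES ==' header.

== SKYLINES ==
[[4,11],[14,0]]
[[4,11],[14,0],[37,7],[46,0]]
[[4,11],[14,0],[37,7],[46,0],[48,11],[49,0]]
[[4,11],[14,0],[37,7],[46,0],[48,11],[49,0]]
[[4,11],[14,12],[16,0],[37,7],[46,0],[48,11],[49,0]]
[[4,11],[14,12],[19,0],[37,7],[46,0],[48,11],[49,0]]
[[4,11],[14,12],[19,0],[37,7],[46,0],[48,11],[49,0]]
[[4,11],[14,12],[19,0],[37,7],[46,0],[48,11],[49,0]]
[[4,11],[14,12],[19,0],[37,7],[46,0],[48,11],[49,0]]
[[4,11],[14,12],[19,0],[37,7],[45,12],[46,0],[48,11],[49,0]]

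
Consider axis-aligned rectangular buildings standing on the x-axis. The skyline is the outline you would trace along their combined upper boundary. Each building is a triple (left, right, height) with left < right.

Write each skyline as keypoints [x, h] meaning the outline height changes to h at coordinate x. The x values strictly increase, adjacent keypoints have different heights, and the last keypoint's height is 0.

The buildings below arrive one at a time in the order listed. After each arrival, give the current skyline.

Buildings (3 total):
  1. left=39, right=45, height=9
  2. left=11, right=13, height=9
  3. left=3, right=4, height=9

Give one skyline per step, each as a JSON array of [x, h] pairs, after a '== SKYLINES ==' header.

== SKYLINES ==
[[39,9],[45,0]]
[[11,9],[13,0],[39,9],[45,0]]
[[3,9],[4,0],[11,9],[13,0],[39,9],[45,0]]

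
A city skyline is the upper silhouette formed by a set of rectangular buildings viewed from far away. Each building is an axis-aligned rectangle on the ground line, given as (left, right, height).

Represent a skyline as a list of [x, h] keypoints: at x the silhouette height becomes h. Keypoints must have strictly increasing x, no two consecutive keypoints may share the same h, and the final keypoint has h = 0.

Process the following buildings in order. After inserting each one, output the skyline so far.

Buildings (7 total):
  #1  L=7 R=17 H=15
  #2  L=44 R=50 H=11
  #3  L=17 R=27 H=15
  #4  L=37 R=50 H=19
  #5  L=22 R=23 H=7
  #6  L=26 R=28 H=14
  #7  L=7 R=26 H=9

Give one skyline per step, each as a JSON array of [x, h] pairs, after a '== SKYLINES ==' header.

== SKYLINES ==
[[7,15],[17,0]]
[[7,15],[17,0],[44,11],[50,0]]
[[7,15],[27,0],[44,11],[50,0]]
[[7,15],[27,0],[37,19],[50,0]]
[[7,15],[27,0],[37,19],[50,0]]
[[7,15],[27,14],[28,0],[37,19],[50,0]]
[[7,15],[27,14],[28,0],[37,19],[50,0]]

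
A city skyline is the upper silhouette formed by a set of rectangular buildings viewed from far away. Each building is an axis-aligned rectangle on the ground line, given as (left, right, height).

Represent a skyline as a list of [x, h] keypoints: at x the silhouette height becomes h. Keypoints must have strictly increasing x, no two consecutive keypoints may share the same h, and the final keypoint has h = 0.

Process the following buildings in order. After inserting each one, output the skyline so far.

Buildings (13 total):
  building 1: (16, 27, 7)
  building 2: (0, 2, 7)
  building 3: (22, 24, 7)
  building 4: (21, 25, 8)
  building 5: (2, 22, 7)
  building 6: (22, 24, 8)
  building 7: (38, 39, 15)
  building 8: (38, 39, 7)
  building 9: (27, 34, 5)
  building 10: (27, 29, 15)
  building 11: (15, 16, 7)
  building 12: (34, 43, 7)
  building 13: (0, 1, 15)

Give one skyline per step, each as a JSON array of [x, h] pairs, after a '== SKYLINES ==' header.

== SKYLINES ==
[[16,7],[27,0]]
[[0,7],[2,0],[16,7],[27,0]]
[[0,7],[2,0],[16,7],[27,0]]
[[0,7],[2,0],[16,7],[21,8],[25,7],[27,0]]
[[0,7],[21,8],[25,7],[27,0]]
[[0,7],[21,8],[25,7],[27,0]]
[[0,7],[21,8],[25,7],[27,0],[38,15],[39,0]]
[[0,7],[21,8],[25,7],[27,0],[38,15],[39,0]]
[[0,7],[21,8],[25,7],[27,5],[34,0],[38,15],[39,0]]
[[0,7],[21,8],[25,7],[27,15],[29,5],[34,0],[38,15],[39,0]]
[[0,7],[21,8],[25,7],[27,15],[29,5],[34,0],[38,15],[39,0]]
[[0,7],[21,8],[25,7],[27,15],[29,5],[34,7],[38,15],[39,7],[43,0]]
[[0,15],[1,7],[21,8],[25,7],[27,15],[29,5],[34,7],[38,15],[39,7],[43,0]]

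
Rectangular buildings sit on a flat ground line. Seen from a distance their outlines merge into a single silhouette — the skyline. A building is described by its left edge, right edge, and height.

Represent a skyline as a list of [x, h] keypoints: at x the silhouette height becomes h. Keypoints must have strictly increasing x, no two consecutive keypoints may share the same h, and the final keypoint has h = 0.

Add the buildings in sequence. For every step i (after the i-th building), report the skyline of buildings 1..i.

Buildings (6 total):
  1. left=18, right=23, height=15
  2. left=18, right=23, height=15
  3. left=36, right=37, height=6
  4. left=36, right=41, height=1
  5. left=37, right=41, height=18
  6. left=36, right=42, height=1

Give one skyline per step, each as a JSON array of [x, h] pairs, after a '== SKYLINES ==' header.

== SKYLINES ==
[[18,15],[23,0]]
[[18,15],[23,0]]
[[18,15],[23,0],[36,6],[37,0]]
[[18,15],[23,0],[36,6],[37,1],[41,0]]
[[18,15],[23,0],[36,6],[37,18],[41,0]]
[[18,15],[23,0],[36,6],[37,18],[41,1],[42,0]]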